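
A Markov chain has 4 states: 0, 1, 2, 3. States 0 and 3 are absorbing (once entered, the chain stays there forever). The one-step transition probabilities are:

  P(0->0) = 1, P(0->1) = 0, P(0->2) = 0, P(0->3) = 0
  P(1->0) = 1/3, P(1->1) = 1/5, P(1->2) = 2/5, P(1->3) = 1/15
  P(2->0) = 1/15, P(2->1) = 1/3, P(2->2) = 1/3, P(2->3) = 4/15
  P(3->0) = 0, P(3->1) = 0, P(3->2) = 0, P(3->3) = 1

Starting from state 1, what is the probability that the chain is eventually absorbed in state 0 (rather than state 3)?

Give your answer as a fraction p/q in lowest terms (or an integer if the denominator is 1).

Let a_i = P(absorbed in 0 | start in state i).
Boundary conditions: a_0 = 1, a_3 = 0.
For each transient state i, a_i = sum_j P(i->j) * a_j:
  a_1 = 1/3*a_0 + 1/5*a_1 + 2/5*a_2 + 1/15*a_3
  a_2 = 1/15*a_0 + 1/3*a_1 + 1/3*a_2 + 4/15*a_3

Substituting a_0 = 1 and a_3 = 0, rearrange to (I - Q) a = r where r[i] = P(i -> 0):
  [4/5, -2/5] . (a_1, a_2) = 1/3
  [-1/3, 2/3] . (a_1, a_2) = 1/15

Solving yields:
  a_1 = 28/45
  a_2 = 37/90

Starting state is 1, so the absorption probability is a_1 = 28/45.

Answer: 28/45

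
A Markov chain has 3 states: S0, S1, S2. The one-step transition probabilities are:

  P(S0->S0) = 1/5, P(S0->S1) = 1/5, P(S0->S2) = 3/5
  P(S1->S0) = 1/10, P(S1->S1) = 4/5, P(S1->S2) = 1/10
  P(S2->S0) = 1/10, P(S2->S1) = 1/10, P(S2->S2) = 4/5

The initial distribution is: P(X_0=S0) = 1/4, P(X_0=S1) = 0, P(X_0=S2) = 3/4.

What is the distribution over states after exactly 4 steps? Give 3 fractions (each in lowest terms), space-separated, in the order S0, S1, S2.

Propagating the distribution step by step (d_{t+1} = d_t * P):
d_0 = (S0=1/4, S1=0, S2=3/4)
  d_1[S0] = 1/4*1/5 + 0*1/10 + 3/4*1/10 = 1/8
  d_1[S1] = 1/4*1/5 + 0*4/5 + 3/4*1/10 = 1/8
  d_1[S2] = 1/4*3/5 + 0*1/10 + 3/4*4/5 = 3/4
d_1 = (S0=1/8, S1=1/8, S2=3/4)
  d_2[S0] = 1/8*1/5 + 1/8*1/10 + 3/4*1/10 = 9/80
  d_2[S1] = 1/8*1/5 + 1/8*4/5 + 3/4*1/10 = 1/5
  d_2[S2] = 1/8*3/5 + 1/8*1/10 + 3/4*4/5 = 11/16
d_2 = (S0=9/80, S1=1/5, S2=11/16)
  d_3[S0] = 9/80*1/5 + 1/5*1/10 + 11/16*1/10 = 89/800
  d_3[S1] = 9/80*1/5 + 1/5*4/5 + 11/16*1/10 = 201/800
  d_3[S2] = 9/80*3/5 + 1/5*1/10 + 11/16*4/5 = 51/80
d_3 = (S0=89/800, S1=201/800, S2=51/80)
  d_4[S0] = 89/800*1/5 + 201/800*1/10 + 51/80*1/10 = 889/8000
  d_4[S1] = 89/800*1/5 + 201/800*4/5 + 51/80*1/10 = 287/1000
  d_4[S2] = 89/800*3/5 + 201/800*1/10 + 51/80*4/5 = 963/1600
d_4 = (S0=889/8000, S1=287/1000, S2=963/1600)

Answer: 889/8000 287/1000 963/1600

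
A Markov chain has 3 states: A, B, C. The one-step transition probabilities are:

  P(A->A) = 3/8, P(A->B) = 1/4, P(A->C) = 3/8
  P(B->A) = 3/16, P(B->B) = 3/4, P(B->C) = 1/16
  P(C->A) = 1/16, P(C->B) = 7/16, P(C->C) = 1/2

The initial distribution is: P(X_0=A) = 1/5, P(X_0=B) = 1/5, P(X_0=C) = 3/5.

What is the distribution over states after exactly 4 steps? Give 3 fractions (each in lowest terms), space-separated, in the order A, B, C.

Propagating the distribution step by step (d_{t+1} = d_t * P):
d_0 = (A=1/5, B=1/5, C=3/5)
  d_1[A] = 1/5*3/8 + 1/5*3/16 + 3/5*1/16 = 3/20
  d_1[B] = 1/5*1/4 + 1/5*3/4 + 3/5*7/16 = 37/80
  d_1[C] = 1/5*3/8 + 1/5*1/16 + 3/5*1/2 = 31/80
d_1 = (A=3/20, B=37/80, C=31/80)
  d_2[A] = 3/20*3/8 + 37/80*3/16 + 31/80*1/16 = 107/640
  d_2[B] = 3/20*1/4 + 37/80*3/4 + 31/80*7/16 = 709/1280
  d_2[C] = 3/20*3/8 + 37/80*1/16 + 31/80*1/2 = 357/1280
d_2 = (A=107/640, B=709/1280, C=357/1280)
  d_3[A] = 107/640*3/8 + 709/1280*3/16 + 357/1280*1/16 = 471/2560
  d_3[B] = 107/640*1/4 + 709/1280*3/4 + 357/1280*7/16 = 11863/20480
  d_3[C] = 107/640*3/8 + 709/1280*1/16 + 357/1280*1/2 = 4849/20480
d_3 = (A=471/2560, B=11863/20480, C=4849/20480)
  d_4[A] = 471/2560*3/8 + 11863/20480*3/16 + 4849/20480*1/16 = 31523/163840
  d_4[B] = 471/2560*1/4 + 11863/20480*3/4 + 4849/20480*7/16 = 191371/327680
  d_4[C] = 471/2560*3/8 + 11863/20480*1/16 + 4849/20480*1/2 = 73263/327680
d_4 = (A=31523/163840, B=191371/327680, C=73263/327680)

Answer: 31523/163840 191371/327680 73263/327680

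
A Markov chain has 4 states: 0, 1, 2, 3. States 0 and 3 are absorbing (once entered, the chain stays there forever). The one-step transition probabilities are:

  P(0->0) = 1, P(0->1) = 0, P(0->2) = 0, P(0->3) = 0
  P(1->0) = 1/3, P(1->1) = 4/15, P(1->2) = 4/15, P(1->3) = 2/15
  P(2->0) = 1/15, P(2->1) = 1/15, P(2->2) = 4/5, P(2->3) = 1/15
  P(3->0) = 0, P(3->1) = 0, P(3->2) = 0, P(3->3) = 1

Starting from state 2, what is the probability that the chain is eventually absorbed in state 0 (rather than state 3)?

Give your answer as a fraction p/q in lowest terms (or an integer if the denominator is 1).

Let a_i = P(absorbed in 0 | start in state i).
Boundary conditions: a_0 = 1, a_3 = 0.
For each transient state i, a_i = sum_j P(i->j) * a_j:
  a_1 = 1/3*a_0 + 4/15*a_1 + 4/15*a_2 + 2/15*a_3
  a_2 = 1/15*a_0 + 1/15*a_1 + 4/5*a_2 + 1/15*a_3

Substituting a_0 = 1 and a_3 = 0, rearrange to (I - Q) a = r where r[i] = P(i -> 0):
  [11/15, -4/15] . (a_1, a_2) = 1/3
  [-1/15, 1/5] . (a_1, a_2) = 1/15

Solving yields:
  a_1 = 19/29
  a_2 = 16/29

Starting state is 2, so the absorption probability is a_2 = 16/29.

Answer: 16/29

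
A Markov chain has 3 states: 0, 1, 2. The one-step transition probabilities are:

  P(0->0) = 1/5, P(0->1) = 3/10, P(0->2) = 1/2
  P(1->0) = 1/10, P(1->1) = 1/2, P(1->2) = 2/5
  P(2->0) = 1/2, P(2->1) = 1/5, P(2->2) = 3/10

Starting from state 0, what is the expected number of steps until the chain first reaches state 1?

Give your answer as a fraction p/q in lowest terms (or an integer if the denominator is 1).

Let h_i = expected steps to first reach 1 from state i.
Boundary: h_1 = 0.
First-step equations for the other states:
  h_0 = 1 + 1/5*h_0 + 3/10*h_1 + 1/2*h_2
  h_2 = 1 + 1/2*h_0 + 1/5*h_1 + 3/10*h_2

Substituting h_1 = 0 and rearranging gives the linear system (I - Q) h = 1:
  [4/5, -1/2] . (h_0, h_2) = 1
  [-1/2, 7/10] . (h_0, h_2) = 1

Solving yields:
  h_0 = 120/31
  h_2 = 130/31

Starting state is 0, so the expected hitting time is h_0 = 120/31.

Answer: 120/31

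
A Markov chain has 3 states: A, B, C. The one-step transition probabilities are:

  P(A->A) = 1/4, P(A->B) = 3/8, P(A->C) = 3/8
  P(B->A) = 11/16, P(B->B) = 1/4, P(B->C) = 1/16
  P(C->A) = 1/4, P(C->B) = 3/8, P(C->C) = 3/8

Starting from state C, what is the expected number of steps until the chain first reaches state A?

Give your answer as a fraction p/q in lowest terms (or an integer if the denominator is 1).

Answer: 48/19

Derivation:
Let h_i = expected steps to first reach A from state i.
Boundary: h_A = 0.
First-step equations for the other states:
  h_B = 1 + 11/16*h_A + 1/4*h_B + 1/16*h_C
  h_C = 1 + 1/4*h_A + 3/8*h_B + 3/8*h_C

Substituting h_A = 0 and rearranging gives the linear system (I - Q) h = 1:
  [3/4, -1/16] . (h_B, h_C) = 1
  [-3/8, 5/8] . (h_B, h_C) = 1

Solving yields:
  h_B = 88/57
  h_C = 48/19

Starting state is C, so the expected hitting time is h_C = 48/19.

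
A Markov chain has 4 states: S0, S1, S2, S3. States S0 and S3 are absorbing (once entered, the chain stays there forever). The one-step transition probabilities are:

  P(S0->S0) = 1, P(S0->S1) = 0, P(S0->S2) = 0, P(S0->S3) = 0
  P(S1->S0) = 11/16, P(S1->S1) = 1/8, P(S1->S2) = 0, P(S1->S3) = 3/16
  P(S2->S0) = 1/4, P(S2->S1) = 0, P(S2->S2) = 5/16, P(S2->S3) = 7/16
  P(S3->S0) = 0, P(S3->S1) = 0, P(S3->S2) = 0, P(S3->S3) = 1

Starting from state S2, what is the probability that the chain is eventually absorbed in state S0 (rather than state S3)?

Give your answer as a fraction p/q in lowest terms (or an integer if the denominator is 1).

Answer: 4/11

Derivation:
Let a_i = P(absorbed in S0 | start in state i).
Boundary conditions: a_S0 = 1, a_S3 = 0.
For each transient state i, a_i = sum_j P(i->j) * a_j:
  a_S1 = 11/16*a_S0 + 1/8*a_S1 + 0*a_S2 + 3/16*a_S3
  a_S2 = 1/4*a_S0 + 0*a_S1 + 5/16*a_S2 + 7/16*a_S3

Substituting a_S0 = 1 and a_S3 = 0, rearrange to (I - Q) a = r where r[i] = P(i -> S0):
  [7/8, 0] . (a_S1, a_S2) = 11/16
  [0, 11/16] . (a_S1, a_S2) = 1/4

Solving yields:
  a_S1 = 11/14
  a_S2 = 4/11

Starting state is S2, so the absorption probability is a_S2 = 4/11.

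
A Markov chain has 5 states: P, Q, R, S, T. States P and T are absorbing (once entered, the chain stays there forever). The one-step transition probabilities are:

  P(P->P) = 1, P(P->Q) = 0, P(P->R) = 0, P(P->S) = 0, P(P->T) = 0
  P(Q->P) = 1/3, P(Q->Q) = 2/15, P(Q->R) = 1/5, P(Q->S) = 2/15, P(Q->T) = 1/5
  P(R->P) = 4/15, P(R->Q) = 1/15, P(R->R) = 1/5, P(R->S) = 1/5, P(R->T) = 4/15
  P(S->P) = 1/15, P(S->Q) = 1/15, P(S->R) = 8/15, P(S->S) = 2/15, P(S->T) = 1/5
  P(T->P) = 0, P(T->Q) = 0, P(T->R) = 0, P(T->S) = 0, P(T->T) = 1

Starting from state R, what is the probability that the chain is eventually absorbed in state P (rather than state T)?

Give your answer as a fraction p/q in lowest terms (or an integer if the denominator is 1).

Let a_i = P(absorbed in P | start in state i).
Boundary conditions: a_P = 1, a_T = 0.
For each transient state i, a_i = sum_j P(i->j) * a_j:
  a_Q = 1/3*a_P + 2/15*a_Q + 1/5*a_R + 2/15*a_S + 1/5*a_T
  a_R = 4/15*a_P + 1/15*a_Q + 1/5*a_R + 1/5*a_S + 4/15*a_T
  a_S = 1/15*a_P + 1/15*a_Q + 8/15*a_R + 2/15*a_S + 1/5*a_T

Substituting a_P = 1 and a_T = 0, rearrange to (I - Q) a = r where r[i] = P(i -> P):
  [13/15, -1/5, -2/15] . (a_Q, a_R, a_S) = 1/3
  [-1/15, 4/5, -1/5] . (a_Q, a_R, a_S) = 4/15
  [-1/15, -8/15, 13/15] . (a_Q, a_R, a_S) = 1/15

Solving yields:
  a_Q = 83/148
  a_R = 789/1628
  a_S = 681/1628

Starting state is R, so the absorption probability is a_R = 789/1628.

Answer: 789/1628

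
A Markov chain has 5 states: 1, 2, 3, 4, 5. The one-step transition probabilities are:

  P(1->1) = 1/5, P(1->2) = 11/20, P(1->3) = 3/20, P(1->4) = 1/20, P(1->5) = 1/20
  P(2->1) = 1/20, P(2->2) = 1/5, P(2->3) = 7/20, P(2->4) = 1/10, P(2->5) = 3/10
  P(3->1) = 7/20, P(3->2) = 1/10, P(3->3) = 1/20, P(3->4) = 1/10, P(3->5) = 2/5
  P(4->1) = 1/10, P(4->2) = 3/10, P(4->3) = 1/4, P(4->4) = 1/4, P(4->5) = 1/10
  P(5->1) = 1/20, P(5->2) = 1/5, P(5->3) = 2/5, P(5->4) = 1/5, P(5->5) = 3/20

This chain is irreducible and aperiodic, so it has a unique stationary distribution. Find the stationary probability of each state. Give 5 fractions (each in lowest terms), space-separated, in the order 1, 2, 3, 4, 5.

Answer: 14253/93227 45239/186454 45491/186454 12601/93227 21008/93227

Derivation:
The stationary distribution satisfies pi = pi * P, i.e.:
  pi_1 = 1/5*pi_1 + 1/20*pi_2 + 7/20*pi_3 + 1/10*pi_4 + 1/20*pi_5
  pi_2 = 11/20*pi_1 + 1/5*pi_2 + 1/10*pi_3 + 3/10*pi_4 + 1/5*pi_5
  pi_3 = 3/20*pi_1 + 7/20*pi_2 + 1/20*pi_3 + 1/4*pi_4 + 2/5*pi_5
  pi_4 = 1/20*pi_1 + 1/10*pi_2 + 1/10*pi_3 + 1/4*pi_4 + 1/5*pi_5
  pi_5 = 1/20*pi_1 + 3/10*pi_2 + 2/5*pi_3 + 1/10*pi_4 + 3/20*pi_5
with normalization: pi_1 + pi_2 + pi_3 + pi_4 + pi_5 = 1.

Using the first 4 balance equations plus normalization, the linear system A*pi = b is:
  [-4/5, 1/20, 7/20, 1/10, 1/20] . pi = 0
  [11/20, -4/5, 1/10, 3/10, 1/5] . pi = 0
  [3/20, 7/20, -19/20, 1/4, 2/5] . pi = 0
  [1/20, 1/10, 1/10, -3/4, 1/5] . pi = 0
  [1, 1, 1, 1, 1] . pi = 1

Solving yields:
  pi_1 = 14253/93227
  pi_2 = 45239/186454
  pi_3 = 45491/186454
  pi_4 = 12601/93227
  pi_5 = 21008/93227

Verification (pi * P):
  14253/93227*1/5 + 45239/186454*1/20 + 45491/186454*7/20 + 12601/93227*1/10 + 21008/93227*1/20 = 14253/93227 = pi_1  (ok)
  14253/93227*11/20 + 45239/186454*1/5 + 45491/186454*1/10 + 12601/93227*3/10 + 21008/93227*1/5 = 45239/186454 = pi_2  (ok)
  14253/93227*3/20 + 45239/186454*7/20 + 45491/186454*1/20 + 12601/93227*1/4 + 21008/93227*2/5 = 45491/186454 = pi_3  (ok)
  14253/93227*1/20 + 45239/186454*1/10 + 45491/186454*1/10 + 12601/93227*1/4 + 21008/93227*1/5 = 12601/93227 = pi_4  (ok)
  14253/93227*1/20 + 45239/186454*3/10 + 45491/186454*2/5 + 12601/93227*1/10 + 21008/93227*3/20 = 21008/93227 = pi_5  (ok)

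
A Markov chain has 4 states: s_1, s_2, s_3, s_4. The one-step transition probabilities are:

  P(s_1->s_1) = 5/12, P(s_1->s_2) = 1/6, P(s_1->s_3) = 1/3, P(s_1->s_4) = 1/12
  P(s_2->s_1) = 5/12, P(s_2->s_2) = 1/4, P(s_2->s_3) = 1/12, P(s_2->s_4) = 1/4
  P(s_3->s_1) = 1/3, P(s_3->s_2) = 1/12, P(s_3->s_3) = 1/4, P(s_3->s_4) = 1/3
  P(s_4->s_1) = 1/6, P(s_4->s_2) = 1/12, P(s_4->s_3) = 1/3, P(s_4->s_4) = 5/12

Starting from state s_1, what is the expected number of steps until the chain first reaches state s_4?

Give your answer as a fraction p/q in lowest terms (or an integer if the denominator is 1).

Let h_i = expected steps to first reach s_4 from state i.
Boundary: h_s_4 = 0.
First-step equations for the other states:
  h_s_1 = 1 + 5/12*h_s_1 + 1/6*h_s_2 + 1/3*h_s_3 + 1/12*h_s_4
  h_s_2 = 1 + 5/12*h_s_1 + 1/4*h_s_2 + 1/12*h_s_3 + 1/4*h_s_4
  h_s_3 = 1 + 1/3*h_s_1 + 1/12*h_s_2 + 1/4*h_s_3 + 1/3*h_s_4

Substituting h_s_4 = 0 and rearranging gives the linear system (I - Q) h = 1:
  [7/12, -1/6, -1/3] . (h_s_1, h_s_2, h_s_3) = 1
  [-5/12, 3/4, -1/12] . (h_s_1, h_s_2, h_s_3) = 1
  [-1/3, -1/12, 3/4] . (h_s_1, h_s_2, h_s_3) = 1

Solving yields:
  h_s_1 = 840/149
  h_s_2 = 738/149
  h_s_3 = 654/149

Starting state is s_1, so the expected hitting time is h_s_1 = 840/149.

Answer: 840/149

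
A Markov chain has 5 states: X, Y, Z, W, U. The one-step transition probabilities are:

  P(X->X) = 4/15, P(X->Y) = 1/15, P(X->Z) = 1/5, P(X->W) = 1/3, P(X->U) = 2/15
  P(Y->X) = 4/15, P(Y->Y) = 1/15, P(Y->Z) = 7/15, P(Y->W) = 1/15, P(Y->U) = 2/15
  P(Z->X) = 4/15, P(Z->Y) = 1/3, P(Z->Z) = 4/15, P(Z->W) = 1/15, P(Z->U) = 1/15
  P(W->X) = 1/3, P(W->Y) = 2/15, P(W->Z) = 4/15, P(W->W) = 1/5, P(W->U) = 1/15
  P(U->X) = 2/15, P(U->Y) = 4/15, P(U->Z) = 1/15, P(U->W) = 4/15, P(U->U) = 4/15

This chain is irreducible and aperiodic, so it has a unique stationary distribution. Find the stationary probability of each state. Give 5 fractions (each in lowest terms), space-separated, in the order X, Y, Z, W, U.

The stationary distribution satisfies pi = pi * P, i.e.:
  pi_X = 4/15*pi_X + 4/15*pi_Y + 4/15*pi_Z + 1/3*pi_W + 2/15*pi_U
  pi_Y = 1/15*pi_X + 1/15*pi_Y + 1/3*pi_Z + 2/15*pi_W + 4/15*pi_U
  pi_Z = 1/5*pi_X + 7/15*pi_Y + 4/15*pi_Z + 4/15*pi_W + 1/15*pi_U
  pi_W = 1/3*pi_X + 1/15*pi_Y + 1/15*pi_Z + 1/5*pi_W + 4/15*pi_U
  pi_U = 2/15*pi_X + 2/15*pi_Y + 1/15*pi_Z + 1/15*pi_W + 4/15*pi_U
with normalization: pi_X + pi_Y + pi_Z + pi_W + pi_U = 1.

Using the first 4 balance equations plus normalization, the linear system A*pi = b is:
  [-11/15, 4/15, 4/15, 1/3, 2/15] . pi = 0
  [1/15, -14/15, 1/3, 2/15, 4/15] . pi = 0
  [1/5, 7/15, -11/15, 4/15, 1/15] . pi = 0
  [1/3, 1/15, 1/15, -4/5, 4/15] . pi = 0
  [1, 1, 1, 1, 1] . pi = 1

Solving yields:
  pi_X = 11627/44195
  pi_Y = 1522/8839
  pi_Z = 2295/8839
  pi_W = 8197/44195
  pi_U = 5286/44195

Verification (pi * P):
  11627/44195*4/15 + 1522/8839*4/15 + 2295/8839*4/15 + 8197/44195*1/3 + 5286/44195*2/15 = 11627/44195 = pi_X  (ok)
  11627/44195*1/15 + 1522/8839*1/15 + 2295/8839*1/3 + 8197/44195*2/15 + 5286/44195*4/15 = 1522/8839 = pi_Y  (ok)
  11627/44195*1/5 + 1522/8839*7/15 + 2295/8839*4/15 + 8197/44195*4/15 + 5286/44195*1/15 = 2295/8839 = pi_Z  (ok)
  11627/44195*1/3 + 1522/8839*1/15 + 2295/8839*1/15 + 8197/44195*1/5 + 5286/44195*4/15 = 8197/44195 = pi_W  (ok)
  11627/44195*2/15 + 1522/8839*2/15 + 2295/8839*1/15 + 8197/44195*1/15 + 5286/44195*4/15 = 5286/44195 = pi_U  (ok)

Answer: 11627/44195 1522/8839 2295/8839 8197/44195 5286/44195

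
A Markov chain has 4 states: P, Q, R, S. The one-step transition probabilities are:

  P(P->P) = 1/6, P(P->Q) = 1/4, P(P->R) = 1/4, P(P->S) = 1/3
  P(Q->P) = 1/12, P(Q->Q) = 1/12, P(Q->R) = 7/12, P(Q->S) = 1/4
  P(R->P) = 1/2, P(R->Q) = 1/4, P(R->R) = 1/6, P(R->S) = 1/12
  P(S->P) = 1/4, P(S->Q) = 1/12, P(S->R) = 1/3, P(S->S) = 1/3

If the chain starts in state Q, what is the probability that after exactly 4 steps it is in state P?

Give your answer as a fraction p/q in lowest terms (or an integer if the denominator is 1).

Answer: 1427/5184

Derivation:
Computing P^4 by repeated multiplication:
P^1 =
  P: [1/6, 1/4, 1/4, 1/3]
  Q: [1/12, 1/12, 7/12, 1/4]
  R: [1/2, 1/4, 1/6, 1/12]
  S: [1/4, 1/12, 1/3, 1/3]
P^2 =
  P: [37/144, 11/72, 49/144, 1/4]
  Q: [3/8, 7/36, 1/4, 13/72]
  R: [5/24, 7/36, 47/144, 13/48]
  S: [43/144, 13/72, 5/18, 35/144]
P^3 =
  P: [83/288, 79/432, 169/576, 407/1728]
  Q: [215/864, 3/16, 89/288, 55/216]
  R: [487/1728, 149/864, 67/216, 407/1728]
  S: [457/1728, 155/864, 59/192, 215/864]
P^4 =
  P: [5575/20736, 623/3456, 529/1728, 5075/20736]
  Q: [1427/5184, 457/2592, 3193/10368, 277/1152]
  R: [1903/6912, 629/3456, 6247/20736, 2503/10368]
  S: [475/1728, 463/2592, 6323/20736, 5009/20736]

(P^4)[Q -> P] = 1427/5184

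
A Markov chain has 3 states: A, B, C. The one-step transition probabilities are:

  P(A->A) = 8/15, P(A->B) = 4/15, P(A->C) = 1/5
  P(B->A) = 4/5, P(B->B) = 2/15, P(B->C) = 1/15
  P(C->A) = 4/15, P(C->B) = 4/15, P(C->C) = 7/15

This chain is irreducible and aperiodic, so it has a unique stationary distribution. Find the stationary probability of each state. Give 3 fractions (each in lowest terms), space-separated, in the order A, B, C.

Answer: 100/187 4/17 43/187

Derivation:
The stationary distribution satisfies pi = pi * P, i.e.:
  pi_A = 8/15*pi_A + 4/5*pi_B + 4/15*pi_C
  pi_B = 4/15*pi_A + 2/15*pi_B + 4/15*pi_C
  pi_C = 1/5*pi_A + 1/15*pi_B + 7/15*pi_C
with normalization: pi_A + pi_B + pi_C = 1.

Using the first 2 balance equations plus normalization, the linear system A*pi = b is:
  [-7/15, 4/5, 4/15] . pi = 0
  [4/15, -13/15, 4/15] . pi = 0
  [1, 1, 1] . pi = 1

Solving yields:
  pi_A = 100/187
  pi_B = 4/17
  pi_C = 43/187

Verification (pi * P):
  100/187*8/15 + 4/17*4/5 + 43/187*4/15 = 100/187 = pi_A  (ok)
  100/187*4/15 + 4/17*2/15 + 43/187*4/15 = 4/17 = pi_B  (ok)
  100/187*1/5 + 4/17*1/15 + 43/187*7/15 = 43/187 = pi_C  (ok)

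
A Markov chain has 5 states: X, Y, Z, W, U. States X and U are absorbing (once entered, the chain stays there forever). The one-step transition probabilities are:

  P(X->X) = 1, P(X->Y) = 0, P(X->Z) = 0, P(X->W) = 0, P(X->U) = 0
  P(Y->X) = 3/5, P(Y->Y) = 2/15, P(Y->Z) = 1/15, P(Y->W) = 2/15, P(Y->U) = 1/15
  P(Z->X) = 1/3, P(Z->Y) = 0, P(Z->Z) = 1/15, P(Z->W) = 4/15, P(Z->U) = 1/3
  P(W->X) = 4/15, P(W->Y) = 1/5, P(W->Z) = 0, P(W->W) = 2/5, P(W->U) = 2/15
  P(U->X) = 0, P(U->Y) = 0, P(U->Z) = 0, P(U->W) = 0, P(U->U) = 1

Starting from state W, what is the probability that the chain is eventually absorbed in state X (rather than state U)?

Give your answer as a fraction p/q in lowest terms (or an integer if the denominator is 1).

Answer: 1121/1542

Derivation:
Let a_i = P(absorbed in X | start in state i).
Boundary conditions: a_X = 1, a_U = 0.
For each transient state i, a_i = sum_j P(i->j) * a_j:
  a_Y = 3/5*a_X + 2/15*a_Y + 1/15*a_Z + 2/15*a_W + 1/15*a_U
  a_Z = 1/3*a_X + 0*a_Y + 1/15*a_Z + 4/15*a_W + 1/3*a_U
  a_W = 4/15*a_X + 1/5*a_Y + 0*a_Z + 2/5*a_W + 2/15*a_U

Substituting a_X = 1 and a_U = 0, rearrange to (I - Q) a = r where r[i] = P(i -> X):
  [13/15, -1/15, -2/15] . (a_Y, a_Z, a_W) = 3/5
  [0, 14/15, -4/15] . (a_Y, a_Z, a_W) = 1/3
  [-1/5, 0, 3/5] . (a_Y, a_Z, a_W) = 4/15

Solving yields:
  a_Y = 1307/1542
  a_Z = 871/1542
  a_W = 1121/1542

Starting state is W, so the absorption probability is a_W = 1121/1542.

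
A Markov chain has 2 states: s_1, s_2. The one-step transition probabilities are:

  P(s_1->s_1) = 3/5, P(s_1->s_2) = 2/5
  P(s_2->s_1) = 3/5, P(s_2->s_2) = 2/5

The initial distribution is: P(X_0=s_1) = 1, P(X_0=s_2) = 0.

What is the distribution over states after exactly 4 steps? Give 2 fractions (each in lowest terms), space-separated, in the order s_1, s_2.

Propagating the distribution step by step (d_{t+1} = d_t * P):
d_0 = (s_1=1, s_2=0)
  d_1[s_1] = 1*3/5 + 0*3/5 = 3/5
  d_1[s_2] = 1*2/5 + 0*2/5 = 2/5
d_1 = (s_1=3/5, s_2=2/5)
  d_2[s_1] = 3/5*3/5 + 2/5*3/5 = 3/5
  d_2[s_2] = 3/5*2/5 + 2/5*2/5 = 2/5
d_2 = (s_1=3/5, s_2=2/5)
  d_3[s_1] = 3/5*3/5 + 2/5*3/5 = 3/5
  d_3[s_2] = 3/5*2/5 + 2/5*2/5 = 2/5
d_3 = (s_1=3/5, s_2=2/5)
  d_4[s_1] = 3/5*3/5 + 2/5*3/5 = 3/5
  d_4[s_2] = 3/5*2/5 + 2/5*2/5 = 2/5
d_4 = (s_1=3/5, s_2=2/5)

Answer: 3/5 2/5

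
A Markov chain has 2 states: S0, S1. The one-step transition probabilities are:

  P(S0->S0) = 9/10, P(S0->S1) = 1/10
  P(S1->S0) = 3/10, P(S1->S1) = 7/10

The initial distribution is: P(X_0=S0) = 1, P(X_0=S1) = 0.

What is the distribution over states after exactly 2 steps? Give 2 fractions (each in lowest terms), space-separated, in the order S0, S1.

Propagating the distribution step by step (d_{t+1} = d_t * P):
d_0 = (S0=1, S1=0)
  d_1[S0] = 1*9/10 + 0*3/10 = 9/10
  d_1[S1] = 1*1/10 + 0*7/10 = 1/10
d_1 = (S0=9/10, S1=1/10)
  d_2[S0] = 9/10*9/10 + 1/10*3/10 = 21/25
  d_2[S1] = 9/10*1/10 + 1/10*7/10 = 4/25
d_2 = (S0=21/25, S1=4/25)

Answer: 21/25 4/25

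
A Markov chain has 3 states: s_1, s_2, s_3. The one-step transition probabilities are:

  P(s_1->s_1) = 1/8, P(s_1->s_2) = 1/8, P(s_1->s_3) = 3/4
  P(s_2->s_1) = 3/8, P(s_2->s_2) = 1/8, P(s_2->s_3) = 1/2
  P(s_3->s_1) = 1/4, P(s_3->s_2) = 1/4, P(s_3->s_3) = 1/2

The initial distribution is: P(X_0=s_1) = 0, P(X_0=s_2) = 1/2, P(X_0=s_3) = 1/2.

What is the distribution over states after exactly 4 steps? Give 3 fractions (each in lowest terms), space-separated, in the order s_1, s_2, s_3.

Answer: 125/512 399/2048 1149/2048

Derivation:
Propagating the distribution step by step (d_{t+1} = d_t * P):
d_0 = (s_1=0, s_2=1/2, s_3=1/2)
  d_1[s_1] = 0*1/8 + 1/2*3/8 + 1/2*1/4 = 5/16
  d_1[s_2] = 0*1/8 + 1/2*1/8 + 1/2*1/4 = 3/16
  d_1[s_3] = 0*3/4 + 1/2*1/2 + 1/2*1/2 = 1/2
d_1 = (s_1=5/16, s_2=3/16, s_3=1/2)
  d_2[s_1] = 5/16*1/8 + 3/16*3/8 + 1/2*1/4 = 15/64
  d_2[s_2] = 5/16*1/8 + 3/16*1/8 + 1/2*1/4 = 3/16
  d_2[s_3] = 5/16*3/4 + 3/16*1/2 + 1/2*1/2 = 37/64
d_2 = (s_1=15/64, s_2=3/16, s_3=37/64)
  d_3[s_1] = 15/64*1/8 + 3/16*3/8 + 37/64*1/4 = 125/512
  d_3[s_2] = 15/64*1/8 + 3/16*1/8 + 37/64*1/4 = 101/512
  d_3[s_3] = 15/64*3/4 + 3/16*1/2 + 37/64*1/2 = 143/256
d_3 = (s_1=125/512, s_2=101/512, s_3=143/256)
  d_4[s_1] = 125/512*1/8 + 101/512*3/8 + 143/256*1/4 = 125/512
  d_4[s_2] = 125/512*1/8 + 101/512*1/8 + 143/256*1/4 = 399/2048
  d_4[s_3] = 125/512*3/4 + 101/512*1/2 + 143/256*1/2 = 1149/2048
d_4 = (s_1=125/512, s_2=399/2048, s_3=1149/2048)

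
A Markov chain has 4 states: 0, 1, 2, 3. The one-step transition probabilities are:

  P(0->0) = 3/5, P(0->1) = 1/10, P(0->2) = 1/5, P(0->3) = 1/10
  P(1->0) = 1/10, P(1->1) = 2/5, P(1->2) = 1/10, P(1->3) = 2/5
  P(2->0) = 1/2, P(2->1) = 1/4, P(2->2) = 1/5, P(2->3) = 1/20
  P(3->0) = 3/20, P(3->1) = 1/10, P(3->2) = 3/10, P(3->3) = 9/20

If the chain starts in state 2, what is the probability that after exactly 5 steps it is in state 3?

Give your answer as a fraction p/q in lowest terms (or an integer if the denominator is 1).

Computing P^5 by repeated multiplication:
P^1 =
  0: [3/5, 1/10, 1/5, 1/10]
  1: [1/10, 2/5, 1/10, 2/5]
  2: [1/2, 1/4, 1/5, 1/20]
  3: [3/20, 1/10, 3/10, 9/20]
P^2 =
  0: [97/200, 4/25, 1/5, 31/200]
  1: [21/100, 47/200, 1/5, 71/200]
  2: [173/400, 41/200, 9/50, 73/400]
  3: [127/400, 7/40, 47/200, 109/400]
P^3 =
  0: [1721/4000, 89/500, 399/2000, 769/4000]
  1: [1211/4000, 401/2000, 53/250, 1139/4000]
  2: [3179/8000, 377/2000, 791/4000, 1731/8000]
  3: [2931/8000, 751/4000, 839/4000, 1889/8000]
P^4 =
  0: [32363/80000, 7333/40000, 8057/40000, 16857/80000]
  1: [28033/80000, 3839/20000, 8337/40000, 19937/80000]
  2: [62177/160000, 14897/80000, 16223/80000, 35583/160000]
  3: [60623/160000, 15023/80000, 16387/80000, 36557/160000]
P^5 =
  0: [629399/1600000, 148169/800000, 162191/800000, 349881/1600000]
  1: [593659/1600000, 151079/800000, 164581/800000, 375021/1600000]
  2: [1236921/3200000, 298051/1600000, 325789/1600000, 715399/3200000]
  3: [1224979/3200000, 299299/1600000, 326511/1600000, 723401/3200000]

(P^5)[2 -> 3] = 715399/3200000

Answer: 715399/3200000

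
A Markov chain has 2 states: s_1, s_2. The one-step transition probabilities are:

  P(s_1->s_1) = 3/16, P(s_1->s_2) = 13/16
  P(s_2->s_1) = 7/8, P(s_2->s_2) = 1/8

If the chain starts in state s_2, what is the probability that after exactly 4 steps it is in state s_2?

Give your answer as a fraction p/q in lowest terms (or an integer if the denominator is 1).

Computing P^4 by repeated multiplication:
P^1 =
  s_1: [3/16, 13/16]
  s_2: [7/8, 1/8]
P^2 =
  s_1: [191/256, 65/256]
  s_2: [35/128, 93/128]
P^3 =
  s_1: [1483/4096, 2613/4096]
  s_2: [1407/2048, 641/2048]
P^4 =
  s_1: [41031/65536, 24505/65536]
  s_2: [13195/32768, 19573/32768]

(P^4)[s_2 -> s_2] = 19573/32768

Answer: 19573/32768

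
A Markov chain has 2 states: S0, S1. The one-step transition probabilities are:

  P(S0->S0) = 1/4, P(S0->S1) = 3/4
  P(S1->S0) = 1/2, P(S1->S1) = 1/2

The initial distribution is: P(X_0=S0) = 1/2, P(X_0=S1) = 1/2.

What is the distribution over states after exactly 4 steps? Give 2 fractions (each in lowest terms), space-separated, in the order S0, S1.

Answer: 205/512 307/512

Derivation:
Propagating the distribution step by step (d_{t+1} = d_t * P):
d_0 = (S0=1/2, S1=1/2)
  d_1[S0] = 1/2*1/4 + 1/2*1/2 = 3/8
  d_1[S1] = 1/2*3/4 + 1/2*1/2 = 5/8
d_1 = (S0=3/8, S1=5/8)
  d_2[S0] = 3/8*1/4 + 5/8*1/2 = 13/32
  d_2[S1] = 3/8*3/4 + 5/8*1/2 = 19/32
d_2 = (S0=13/32, S1=19/32)
  d_3[S0] = 13/32*1/4 + 19/32*1/2 = 51/128
  d_3[S1] = 13/32*3/4 + 19/32*1/2 = 77/128
d_3 = (S0=51/128, S1=77/128)
  d_4[S0] = 51/128*1/4 + 77/128*1/2 = 205/512
  d_4[S1] = 51/128*3/4 + 77/128*1/2 = 307/512
d_4 = (S0=205/512, S1=307/512)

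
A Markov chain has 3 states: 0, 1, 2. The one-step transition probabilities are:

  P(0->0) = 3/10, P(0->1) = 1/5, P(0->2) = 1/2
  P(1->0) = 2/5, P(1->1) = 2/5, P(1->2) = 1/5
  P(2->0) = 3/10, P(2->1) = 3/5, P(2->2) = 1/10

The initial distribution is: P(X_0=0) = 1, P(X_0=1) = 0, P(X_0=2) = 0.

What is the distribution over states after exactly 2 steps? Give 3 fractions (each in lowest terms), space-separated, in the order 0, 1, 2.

Answer: 8/25 11/25 6/25

Derivation:
Propagating the distribution step by step (d_{t+1} = d_t * P):
d_0 = (0=1, 1=0, 2=0)
  d_1[0] = 1*3/10 + 0*2/5 + 0*3/10 = 3/10
  d_1[1] = 1*1/5 + 0*2/5 + 0*3/5 = 1/5
  d_1[2] = 1*1/2 + 0*1/5 + 0*1/10 = 1/2
d_1 = (0=3/10, 1=1/5, 2=1/2)
  d_2[0] = 3/10*3/10 + 1/5*2/5 + 1/2*3/10 = 8/25
  d_2[1] = 3/10*1/5 + 1/5*2/5 + 1/2*3/5 = 11/25
  d_2[2] = 3/10*1/2 + 1/5*1/5 + 1/2*1/10 = 6/25
d_2 = (0=8/25, 1=11/25, 2=6/25)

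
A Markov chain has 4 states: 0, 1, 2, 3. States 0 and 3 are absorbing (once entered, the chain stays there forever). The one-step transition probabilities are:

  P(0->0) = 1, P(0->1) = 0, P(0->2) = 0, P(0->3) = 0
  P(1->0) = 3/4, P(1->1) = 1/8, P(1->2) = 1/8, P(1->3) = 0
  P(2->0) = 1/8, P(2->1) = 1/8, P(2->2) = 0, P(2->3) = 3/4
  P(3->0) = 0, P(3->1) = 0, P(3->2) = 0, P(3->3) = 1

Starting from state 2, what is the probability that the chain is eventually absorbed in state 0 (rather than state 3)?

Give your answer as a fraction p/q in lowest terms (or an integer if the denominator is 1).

Let a_i = P(absorbed in 0 | start in state i).
Boundary conditions: a_0 = 1, a_3 = 0.
For each transient state i, a_i = sum_j P(i->j) * a_j:
  a_1 = 3/4*a_0 + 1/8*a_1 + 1/8*a_2 + 0*a_3
  a_2 = 1/8*a_0 + 1/8*a_1 + 0*a_2 + 3/4*a_3

Substituting a_0 = 1 and a_3 = 0, rearrange to (I - Q) a = r where r[i] = P(i -> 0):
  [7/8, -1/8] . (a_1, a_2) = 3/4
  [-1/8, 1] . (a_1, a_2) = 1/8

Solving yields:
  a_1 = 49/55
  a_2 = 13/55

Starting state is 2, so the absorption probability is a_2 = 13/55.

Answer: 13/55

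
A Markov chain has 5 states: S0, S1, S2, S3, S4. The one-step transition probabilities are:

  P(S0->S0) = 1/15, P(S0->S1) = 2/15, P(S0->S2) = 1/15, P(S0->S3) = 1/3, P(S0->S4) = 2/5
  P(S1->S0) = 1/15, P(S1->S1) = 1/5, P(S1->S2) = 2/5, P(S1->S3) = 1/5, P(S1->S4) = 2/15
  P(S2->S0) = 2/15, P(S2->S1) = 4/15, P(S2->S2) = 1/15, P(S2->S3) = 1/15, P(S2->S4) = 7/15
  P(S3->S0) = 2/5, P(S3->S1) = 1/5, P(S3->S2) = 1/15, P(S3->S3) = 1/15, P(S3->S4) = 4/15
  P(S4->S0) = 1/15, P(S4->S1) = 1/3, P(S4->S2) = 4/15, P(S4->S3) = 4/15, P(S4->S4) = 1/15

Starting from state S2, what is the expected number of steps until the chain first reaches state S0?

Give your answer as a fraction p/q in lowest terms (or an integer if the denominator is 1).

Answer: 980/137

Derivation:
Let h_i = expected steps to first reach S0 from state i.
Boundary: h_S0 = 0.
First-step equations for the other states:
  h_S1 = 1 + 1/15*h_S0 + 1/5*h_S1 + 2/5*h_S2 + 1/5*h_S3 + 2/15*h_S4
  h_S2 = 1 + 2/15*h_S0 + 4/15*h_S1 + 1/15*h_S2 + 1/15*h_S3 + 7/15*h_S4
  h_S3 = 1 + 2/5*h_S0 + 1/5*h_S1 + 1/15*h_S2 + 1/15*h_S3 + 4/15*h_S4
  h_S4 = 1 + 1/15*h_S0 + 1/3*h_S1 + 4/15*h_S2 + 4/15*h_S3 + 1/15*h_S4

Substituting h_S0 = 0 and rearranging gives the linear system (I - Q) h = 1:
  [4/5, -2/5, -1/5, -2/15] . (h_S1, h_S2, h_S3, h_S4) = 1
  [-4/15, 14/15, -1/15, -7/15] . (h_S1, h_S2, h_S3, h_S4) = 1
  [-1/5, -1/15, 14/15, -4/15] . (h_S1, h_S2, h_S3, h_S4) = 1
  [-1/3, -4/15, -4/15, 14/15] . (h_S1, h_S2, h_S3, h_S4) = 1

Solving yields:
  h_S1 = 1005/137
  h_S2 = 980/137
  h_S3 = 715/137
  h_S4 = 990/137

Starting state is S2, so the expected hitting time is h_S2 = 980/137.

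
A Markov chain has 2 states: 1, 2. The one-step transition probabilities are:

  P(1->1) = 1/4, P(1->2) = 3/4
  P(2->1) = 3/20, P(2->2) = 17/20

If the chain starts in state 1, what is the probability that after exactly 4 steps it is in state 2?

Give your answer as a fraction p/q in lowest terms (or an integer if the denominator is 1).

Computing P^4 by repeated multiplication:
P^1 =
  1: [1/4, 3/4]
  2: [3/20, 17/20]
P^2 =
  1: [7/40, 33/40]
  2: [33/200, 167/200]
P^3 =
  1: [67/400, 333/400]
  2: [333/2000, 1667/2000]
P^4 =
  1: [667/4000, 3333/4000]
  2: [3333/20000, 16667/20000]

(P^4)[1 -> 2] = 3333/4000

Answer: 3333/4000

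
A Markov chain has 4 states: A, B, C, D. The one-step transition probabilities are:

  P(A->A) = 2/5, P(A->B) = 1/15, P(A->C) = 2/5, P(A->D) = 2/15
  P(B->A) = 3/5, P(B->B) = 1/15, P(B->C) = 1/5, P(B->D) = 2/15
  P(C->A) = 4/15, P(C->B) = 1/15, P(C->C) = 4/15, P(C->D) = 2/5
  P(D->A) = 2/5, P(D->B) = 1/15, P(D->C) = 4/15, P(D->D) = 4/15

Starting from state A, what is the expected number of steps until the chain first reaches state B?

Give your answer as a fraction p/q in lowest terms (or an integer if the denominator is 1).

Answer: 15

Derivation:
Let h_i = expected steps to first reach B from state i.
Boundary: h_B = 0.
First-step equations for the other states:
  h_A = 1 + 2/5*h_A + 1/15*h_B + 2/5*h_C + 2/15*h_D
  h_C = 1 + 4/15*h_A + 1/15*h_B + 4/15*h_C + 2/5*h_D
  h_D = 1 + 2/5*h_A + 1/15*h_B + 4/15*h_C + 4/15*h_D

Substituting h_B = 0 and rearranging gives the linear system (I - Q) h = 1:
  [3/5, -2/5, -2/15] . (h_A, h_C, h_D) = 1
  [-4/15, 11/15, -2/5] . (h_A, h_C, h_D) = 1
  [-2/5, -4/15, 11/15] . (h_A, h_C, h_D) = 1

Solving yields:
  h_A = 15
  h_C = 15
  h_D = 15

Starting state is A, so the expected hitting time is h_A = 15.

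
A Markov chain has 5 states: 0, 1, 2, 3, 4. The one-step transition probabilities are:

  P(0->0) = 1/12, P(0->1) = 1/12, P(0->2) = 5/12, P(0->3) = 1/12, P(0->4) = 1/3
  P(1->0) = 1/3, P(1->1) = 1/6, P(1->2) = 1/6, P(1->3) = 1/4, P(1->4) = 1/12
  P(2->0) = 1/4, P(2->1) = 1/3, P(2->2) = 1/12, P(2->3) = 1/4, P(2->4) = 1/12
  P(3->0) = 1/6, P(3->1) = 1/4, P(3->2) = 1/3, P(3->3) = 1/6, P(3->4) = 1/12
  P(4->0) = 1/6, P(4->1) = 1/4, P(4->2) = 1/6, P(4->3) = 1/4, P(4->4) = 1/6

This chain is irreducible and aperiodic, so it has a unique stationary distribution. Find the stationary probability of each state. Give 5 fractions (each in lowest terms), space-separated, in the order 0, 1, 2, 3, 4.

The stationary distribution satisfies pi = pi * P, i.e.:
  pi_0 = 1/12*pi_0 + 1/3*pi_1 + 1/4*pi_2 + 1/6*pi_3 + 1/6*pi_4
  pi_1 = 1/12*pi_0 + 1/6*pi_1 + 1/3*pi_2 + 1/4*pi_3 + 1/4*pi_4
  pi_2 = 5/12*pi_0 + 1/6*pi_1 + 1/12*pi_2 + 1/3*pi_3 + 1/6*pi_4
  pi_3 = 1/12*pi_0 + 1/4*pi_1 + 1/4*pi_2 + 1/6*pi_3 + 1/4*pi_4
  pi_4 = 1/3*pi_0 + 1/12*pi_1 + 1/12*pi_2 + 1/12*pi_3 + 1/6*pi_4
with normalization: pi_0 + pi_1 + pi_2 + pi_3 + pi_4 = 1.

Using the first 4 balance equations plus normalization, the linear system A*pi = b is:
  [-11/12, 1/3, 1/4, 1/6, 1/6] . pi = 0
  [1/12, -5/6, 1/3, 1/4, 1/4] . pi = 0
  [5/12, 1/6, -11/12, 1/3, 1/6] . pi = 0
  [1/12, 1/4, 1/4, -5/6, 1/4] . pi = 0
  [1, 1, 1, 1, 1] . pi = 1

Solving yields:
  pi_0 = 736/3589
  pi_1 = 779/3589
  pi_2 = 832/3589
  pi_3 = 715/3589
  pi_4 = 527/3589

Verification (pi * P):
  736/3589*1/12 + 779/3589*1/3 + 832/3589*1/4 + 715/3589*1/6 + 527/3589*1/6 = 736/3589 = pi_0  (ok)
  736/3589*1/12 + 779/3589*1/6 + 832/3589*1/3 + 715/3589*1/4 + 527/3589*1/4 = 779/3589 = pi_1  (ok)
  736/3589*5/12 + 779/3589*1/6 + 832/3589*1/12 + 715/3589*1/3 + 527/3589*1/6 = 832/3589 = pi_2  (ok)
  736/3589*1/12 + 779/3589*1/4 + 832/3589*1/4 + 715/3589*1/6 + 527/3589*1/4 = 715/3589 = pi_3  (ok)
  736/3589*1/3 + 779/3589*1/12 + 832/3589*1/12 + 715/3589*1/12 + 527/3589*1/6 = 527/3589 = pi_4  (ok)

Answer: 736/3589 779/3589 832/3589 715/3589 527/3589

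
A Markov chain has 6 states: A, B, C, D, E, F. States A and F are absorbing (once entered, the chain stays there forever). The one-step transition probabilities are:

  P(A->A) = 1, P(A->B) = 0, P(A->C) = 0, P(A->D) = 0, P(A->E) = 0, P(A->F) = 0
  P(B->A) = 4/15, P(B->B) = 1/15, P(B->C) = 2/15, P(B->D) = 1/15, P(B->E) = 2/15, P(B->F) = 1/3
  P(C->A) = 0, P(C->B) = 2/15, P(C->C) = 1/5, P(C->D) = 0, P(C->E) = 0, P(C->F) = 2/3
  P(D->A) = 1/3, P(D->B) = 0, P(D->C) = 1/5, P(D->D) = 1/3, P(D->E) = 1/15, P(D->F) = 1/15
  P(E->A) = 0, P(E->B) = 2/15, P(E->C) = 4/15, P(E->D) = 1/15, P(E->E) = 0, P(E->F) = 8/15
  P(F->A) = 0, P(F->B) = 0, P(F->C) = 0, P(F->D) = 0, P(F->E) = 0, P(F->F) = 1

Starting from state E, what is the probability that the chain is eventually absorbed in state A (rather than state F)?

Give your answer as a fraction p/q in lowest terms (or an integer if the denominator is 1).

Answer: 1142/11831

Derivation:
Let a_i = P(absorbed in A | start in state i).
Boundary conditions: a_A = 1, a_F = 0.
For each transient state i, a_i = sum_j P(i->j) * a_j:
  a_B = 4/15*a_A + 1/15*a_B + 2/15*a_C + 1/15*a_D + 2/15*a_E + 1/3*a_F
  a_C = 0*a_A + 2/15*a_B + 1/5*a_C + 0*a_D + 0*a_E + 2/3*a_F
  a_D = 1/3*a_A + 0*a_B + 1/5*a_C + 1/3*a_D + 1/15*a_E + 1/15*a_F
  a_E = 0*a_A + 2/15*a_B + 4/15*a_C + 1/15*a_D + 0*a_E + 8/15*a_F

Substituting a_A = 1 and a_F = 0, rearrange to (I - Q) a = r where r[i] = P(i -> A):
  [14/15, -2/15, -1/15, -2/15] . (a_B, a_C, a_D, a_E) = 4/15
  [-2/15, 4/5, 0, 0] . (a_B, a_C, a_D, a_E) = 0
  [0, -1/5, 2/3, -1/15] . (a_B, a_C, a_D, a_E) = 1/3
  [-2/15, -4/15, -1/15, 1] . (a_B, a_C, a_D, a_E) = 0

Solving yields:
  a_B = 4086/11831
  a_C = 681/11831
  a_D = 6234/11831
  a_E = 1142/11831

Starting state is E, so the absorption probability is a_E = 1142/11831.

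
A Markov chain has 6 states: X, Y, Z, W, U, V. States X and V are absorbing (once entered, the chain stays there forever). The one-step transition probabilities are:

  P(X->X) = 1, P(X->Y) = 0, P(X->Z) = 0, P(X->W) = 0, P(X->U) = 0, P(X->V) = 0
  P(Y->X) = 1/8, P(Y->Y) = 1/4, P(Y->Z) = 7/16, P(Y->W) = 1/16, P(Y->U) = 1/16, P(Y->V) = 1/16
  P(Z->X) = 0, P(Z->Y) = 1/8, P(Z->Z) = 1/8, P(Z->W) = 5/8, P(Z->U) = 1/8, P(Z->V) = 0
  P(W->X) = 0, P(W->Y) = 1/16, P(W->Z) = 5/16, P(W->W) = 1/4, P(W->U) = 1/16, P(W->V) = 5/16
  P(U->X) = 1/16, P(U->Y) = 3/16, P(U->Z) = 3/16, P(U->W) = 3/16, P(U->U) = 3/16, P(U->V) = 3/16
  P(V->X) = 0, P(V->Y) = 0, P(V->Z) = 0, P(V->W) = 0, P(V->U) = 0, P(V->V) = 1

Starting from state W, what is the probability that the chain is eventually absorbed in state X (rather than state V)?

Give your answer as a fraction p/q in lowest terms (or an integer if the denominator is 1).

Answer: 27/290

Derivation:
Let a_i = P(absorbed in X | start in state i).
Boundary conditions: a_X = 1, a_V = 0.
For each transient state i, a_i = sum_j P(i->j) * a_j:
  a_Y = 1/8*a_X + 1/4*a_Y + 7/16*a_Z + 1/16*a_W + 1/16*a_U + 1/16*a_V
  a_Z = 0*a_X + 1/8*a_Y + 1/8*a_Z + 5/8*a_W + 1/8*a_U + 0*a_V
  a_W = 0*a_X + 1/16*a_Y + 5/16*a_Z + 1/4*a_W + 1/16*a_U + 5/16*a_V
  a_U = 1/16*a_X + 3/16*a_Y + 3/16*a_Z + 3/16*a_W + 3/16*a_U + 3/16*a_V

Substituting a_X = 1 and a_V = 0, rearrange to (I - Q) a = r where r[i] = P(i -> X):
  [3/4, -7/16, -1/16, -1/16] . (a_Y, a_Z, a_W, a_U) = 1/8
  [-1/8, 7/8, -5/8, -1/8] . (a_Y, a_Z, a_W, a_U) = 0
  [-1/16, -5/16, 3/4, -1/16] . (a_Y, a_Z, a_W, a_U) = 0
  [-3/16, -3/16, -3/16, 13/16] . (a_Y, a_Z, a_W, a_U) = 1/16

Solving yields:
  a_Y = 31/116
  a_Z = 153/1160
  a_W = 27/290
  a_U = 221/1160

Starting state is W, so the absorption probability is a_W = 27/290.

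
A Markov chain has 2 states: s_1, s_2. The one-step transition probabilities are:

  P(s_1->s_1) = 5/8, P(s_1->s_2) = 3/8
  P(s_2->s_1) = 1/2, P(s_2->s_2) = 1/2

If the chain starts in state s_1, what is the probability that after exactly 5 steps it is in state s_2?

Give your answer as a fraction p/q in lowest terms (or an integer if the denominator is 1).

Answer: 14043/32768

Derivation:
Computing P^5 by repeated multiplication:
P^1 =
  s_1: [5/8, 3/8]
  s_2: [1/2, 1/2]
P^2 =
  s_1: [37/64, 27/64]
  s_2: [9/16, 7/16]
P^3 =
  s_1: [293/512, 219/512]
  s_2: [73/128, 55/128]
P^4 =
  s_1: [2341/4096, 1755/4096]
  s_2: [585/1024, 439/1024]
P^5 =
  s_1: [18725/32768, 14043/32768]
  s_2: [4681/8192, 3511/8192]

(P^5)[s_1 -> s_2] = 14043/32768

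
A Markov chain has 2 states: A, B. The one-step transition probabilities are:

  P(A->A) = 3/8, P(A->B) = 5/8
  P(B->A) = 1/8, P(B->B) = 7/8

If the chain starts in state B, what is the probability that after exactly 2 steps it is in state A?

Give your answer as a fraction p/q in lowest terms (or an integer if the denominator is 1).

Answer: 5/32

Derivation:
Computing P^2 by repeated multiplication:
P^1 =
  A: [3/8, 5/8]
  B: [1/8, 7/8]
P^2 =
  A: [7/32, 25/32]
  B: [5/32, 27/32]

(P^2)[B -> A] = 5/32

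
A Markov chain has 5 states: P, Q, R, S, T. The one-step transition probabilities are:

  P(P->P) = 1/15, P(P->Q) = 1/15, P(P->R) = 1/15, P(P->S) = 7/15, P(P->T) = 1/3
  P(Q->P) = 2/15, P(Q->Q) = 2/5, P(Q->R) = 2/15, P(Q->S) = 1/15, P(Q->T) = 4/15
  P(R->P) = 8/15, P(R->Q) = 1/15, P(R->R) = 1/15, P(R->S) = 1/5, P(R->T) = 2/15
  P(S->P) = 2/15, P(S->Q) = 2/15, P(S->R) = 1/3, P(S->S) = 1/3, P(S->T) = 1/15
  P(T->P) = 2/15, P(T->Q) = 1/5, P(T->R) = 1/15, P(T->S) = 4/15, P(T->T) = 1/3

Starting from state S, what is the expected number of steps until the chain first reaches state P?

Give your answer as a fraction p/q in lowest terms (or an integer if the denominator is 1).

Let h_i = expected steps to first reach P from state i.
Boundary: h_P = 0.
First-step equations for the other states:
  h_Q = 1 + 2/15*h_P + 2/5*h_Q + 2/15*h_R + 1/15*h_S + 4/15*h_T
  h_R = 1 + 8/15*h_P + 1/15*h_Q + 1/15*h_R + 1/5*h_S + 2/15*h_T
  h_S = 1 + 2/15*h_P + 2/15*h_Q + 1/3*h_R + 1/3*h_S + 1/15*h_T
  h_T = 1 + 2/15*h_P + 1/5*h_Q + 1/15*h_R + 4/15*h_S + 1/3*h_T

Substituting h_P = 0 and rearranging gives the linear system (I - Q) h = 1:
  [3/5, -2/15, -1/15, -4/15] . (h_Q, h_R, h_S, h_T) = 1
  [-1/15, 14/15, -1/5, -2/15] . (h_Q, h_R, h_S, h_T) = 1
  [-2/15, -1/3, 2/3, -1/15] . (h_Q, h_R, h_S, h_T) = 1
  [-1/5, -1/15, -4/15, 2/3] . (h_Q, h_R, h_S, h_T) = 1

Solving yields:
  h_Q = 6285/1201
  h_R = 3840/1201
  h_S = 5610/1201
  h_T = 6315/1201

Starting state is S, so the expected hitting time is h_S = 5610/1201.

Answer: 5610/1201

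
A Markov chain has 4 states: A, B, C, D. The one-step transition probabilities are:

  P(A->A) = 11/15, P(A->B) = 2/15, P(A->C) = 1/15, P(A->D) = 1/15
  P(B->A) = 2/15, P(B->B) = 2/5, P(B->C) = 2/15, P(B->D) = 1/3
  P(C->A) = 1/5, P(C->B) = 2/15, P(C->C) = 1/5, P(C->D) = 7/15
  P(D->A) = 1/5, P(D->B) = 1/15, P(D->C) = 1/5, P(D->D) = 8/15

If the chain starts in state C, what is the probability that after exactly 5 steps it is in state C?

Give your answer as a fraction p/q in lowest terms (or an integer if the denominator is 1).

Answer: 106228/759375

Derivation:
Computing P^5 by repeated multiplication:
P^1 =
  A: [11/15, 2/15, 1/15, 1/15]
  B: [2/15, 2/5, 2/15, 1/3]
  C: [1/5, 2/15, 1/5, 7/15]
  D: [1/5, 1/15, 1/5, 8/15]
P^2 =
  A: [131/225, 37/225, 7/75, 4/25]
  B: [11/45, 49/225, 7/45, 86/225]
  C: [67/225, 31/225, 37/225, 2/5]
  D: [68/225, 26/225, 38/225, 31/75]
P^3 =
  A: [562/1125, 562/3375, 376/3375, 751/3375]
  B: [1066/3375, 112/675, 172/1125, 137/375]
  C: [236/675, 484/3375, 34/225, 1201/3375]
  D: [1193/3375, 461/3375, 19/125, 1208/3375]
P^4 =
  A: [23051/50625, 2749/16875, 6191/50625, 13136/50625]
  B: [6031/16875, 7757/50625, 7433/50625, 17342/50625]
  C: [19081/50625, 499/3375, 809/5625, 16778/50625]
  D: [19208/50625, 2462/16875, 2426/16875, 16753/50625]
P^5 =
  A: [328036/759375, 121102/759375, 97526/759375, 212711/759375]
  B: [288862/759375, 38312/253125, 107932/759375, 49529/151875]
  C: [297038/759375, 114412/759375, 106228/759375, 241697/759375]
  D: [298153/759375, 114041/759375, 106073/759375, 241108/759375]

(P^5)[C -> C] = 106228/759375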